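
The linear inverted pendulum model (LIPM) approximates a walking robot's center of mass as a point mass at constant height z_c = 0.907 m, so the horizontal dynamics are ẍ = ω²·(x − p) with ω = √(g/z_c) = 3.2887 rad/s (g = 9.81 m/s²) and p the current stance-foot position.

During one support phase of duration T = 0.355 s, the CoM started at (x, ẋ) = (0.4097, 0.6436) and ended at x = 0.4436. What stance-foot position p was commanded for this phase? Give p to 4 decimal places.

p = 0.7377

ωT = 3.2887·0.355 = 1.167488; cosh(ωT) = 1.762529, sinh(ωT) = 1.451382
x(T) = p + (x₀−p)·cosh(ωT) + (ẋ₀/ω)·sinh(ωT) ⇒ p·(1 − cosh) = x(T) − x₀·cosh − (ẋ₀/ω)·sinh
numerator   = 0.4436 − (0.4097)·1.762529 − (0.6436/3.2887)·1.451382 = -0.562544
denominator = 1 − 1.762529 = -0.762529
p = -0.562544 / -0.762529 = 0.7377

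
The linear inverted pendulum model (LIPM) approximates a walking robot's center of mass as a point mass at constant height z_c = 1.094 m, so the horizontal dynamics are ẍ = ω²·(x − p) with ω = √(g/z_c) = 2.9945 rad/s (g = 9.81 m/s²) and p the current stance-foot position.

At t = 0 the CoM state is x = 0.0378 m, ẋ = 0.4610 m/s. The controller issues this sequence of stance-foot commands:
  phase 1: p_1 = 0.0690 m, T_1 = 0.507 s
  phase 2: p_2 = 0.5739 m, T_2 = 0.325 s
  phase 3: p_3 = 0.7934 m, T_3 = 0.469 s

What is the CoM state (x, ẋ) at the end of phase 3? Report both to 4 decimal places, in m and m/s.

x = 0.5923, ẋ = -0.2891

phase 1: p=0.0690, T=0.507, ωT=1.518212, cosh=2.391579, sinh=2.172476; start (x,ẋ)=(0.037800, 0.461000) → end (x,ẋ)=(0.328833, 0.899547)
phase 2: p=0.5739, T=0.325, ωT=0.973213, cosh=1.512150, sinh=1.134283; start (x,ẋ)=(0.328833, 0.899547) → end (x,ẋ)=(0.544060, 0.527853)
phase 3: p=0.7934, T=0.469, ωT=1.404420, cosh=2.159337, sinh=1.913828; start (x,ẋ)=(0.544060, 0.527853) → end (x,ẋ)=(0.592350, -0.289143)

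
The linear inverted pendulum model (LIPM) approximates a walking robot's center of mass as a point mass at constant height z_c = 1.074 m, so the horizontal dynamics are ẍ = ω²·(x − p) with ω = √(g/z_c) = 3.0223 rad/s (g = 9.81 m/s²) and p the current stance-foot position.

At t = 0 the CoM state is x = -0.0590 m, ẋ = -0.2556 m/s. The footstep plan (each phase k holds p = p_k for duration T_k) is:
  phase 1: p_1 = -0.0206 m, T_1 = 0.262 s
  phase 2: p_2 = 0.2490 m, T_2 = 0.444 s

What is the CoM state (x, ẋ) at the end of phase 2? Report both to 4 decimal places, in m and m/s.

phase 1: p=-0.0206, T=0.262, ωT=0.791843, cosh=1.330235, sinh=0.877225; start (x,ẋ)=(-0.059000, -0.255600) → end (x,ẋ)=(-0.145869, -0.441816)
phase 2: p=0.2490, T=0.444, ωT=1.341901, cosh=2.043830, sinh=1.782481; start (x,ẋ)=(-0.145869, -0.441816) → end (x,ẋ)=(-0.818618, -3.030232)

x = -0.8186, ẋ = -3.0302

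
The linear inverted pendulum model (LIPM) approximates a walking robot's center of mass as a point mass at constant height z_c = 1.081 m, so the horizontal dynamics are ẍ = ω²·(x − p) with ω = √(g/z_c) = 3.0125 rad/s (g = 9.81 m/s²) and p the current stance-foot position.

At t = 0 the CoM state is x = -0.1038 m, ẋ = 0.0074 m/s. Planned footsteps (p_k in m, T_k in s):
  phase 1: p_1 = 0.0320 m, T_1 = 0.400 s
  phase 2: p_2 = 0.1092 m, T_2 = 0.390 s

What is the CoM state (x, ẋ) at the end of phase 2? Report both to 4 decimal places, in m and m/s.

x = -0.7544, ẋ = -2.4912

phase 1: p=0.0320, T=0.400, ωT=1.205000, cosh=1.818226, sinh=1.518534; start (x,ẋ)=(-0.103800, 0.007400) → end (x,ẋ)=(-0.211185, -0.607773)
phase 2: p=0.1092, T=0.390, ωT=1.174875, cosh=1.773298, sinh=1.464440; start (x,ẋ)=(-0.211185, -0.607773) → end (x,ẋ)=(-0.754389, -2.491182)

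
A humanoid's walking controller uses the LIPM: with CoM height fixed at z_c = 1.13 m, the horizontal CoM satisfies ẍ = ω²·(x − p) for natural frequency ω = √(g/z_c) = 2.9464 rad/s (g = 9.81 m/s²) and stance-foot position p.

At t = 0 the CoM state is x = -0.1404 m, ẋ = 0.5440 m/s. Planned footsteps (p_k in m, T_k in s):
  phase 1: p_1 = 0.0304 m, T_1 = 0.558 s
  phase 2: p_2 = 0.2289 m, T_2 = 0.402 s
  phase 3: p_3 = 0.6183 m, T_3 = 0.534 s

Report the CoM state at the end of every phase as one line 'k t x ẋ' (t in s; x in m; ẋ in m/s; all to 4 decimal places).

1 0.5580 0.0319 0.2066
2 0.9600 -0.0194 -0.4907
3 1.4940 -1.3699 -5.5702

phase 1: p=0.0304, T=0.558, ωT=1.644091, cosh=2.684746, sinh=2.491558; start (x,ẋ)=(-0.140400, 0.544000) → end (x,ẋ)=(0.031867, 0.206637)
phase 2: p=0.2289, T=0.402, ωT=1.184453, cosh=1.787406, sinh=1.481492; start (x,ẋ)=(0.031867, 0.206637) → end (x,ẋ)=(-0.019378, -0.490718)
phase 3: p=0.6183, T=0.534, ωT=1.573378, cosh=2.515127, sinh=2.307783; start (x,ẋ)=(-0.019378, -0.490718) → end (x,ẋ)=(-1.369898, -5.570205)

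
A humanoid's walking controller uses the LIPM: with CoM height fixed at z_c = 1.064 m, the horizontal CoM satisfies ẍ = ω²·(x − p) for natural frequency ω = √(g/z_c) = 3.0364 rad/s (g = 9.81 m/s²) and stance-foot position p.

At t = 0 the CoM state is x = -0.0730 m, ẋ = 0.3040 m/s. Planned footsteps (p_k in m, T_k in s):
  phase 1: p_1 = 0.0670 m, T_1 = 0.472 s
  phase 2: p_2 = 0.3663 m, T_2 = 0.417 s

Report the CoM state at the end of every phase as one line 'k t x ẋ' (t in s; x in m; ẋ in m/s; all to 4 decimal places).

1 0.4720 -0.0452 -0.1669
2 0.8890 -0.5113 -2.3596

phase 1: p=0.0670, T=0.472, ωT=1.433181, cosh=2.215280, sinh=1.976732; start (x,ẋ)=(-0.073000, 0.304000) → end (x,ẋ)=(-0.045232, -0.166855)
phase 2: p=0.3663, T=0.417, ωT=1.266179, cosh=1.914589, sinh=1.632683; start (x,ẋ)=(-0.045232, -0.166855) → end (x,ẋ)=(-0.511333, -2.359619)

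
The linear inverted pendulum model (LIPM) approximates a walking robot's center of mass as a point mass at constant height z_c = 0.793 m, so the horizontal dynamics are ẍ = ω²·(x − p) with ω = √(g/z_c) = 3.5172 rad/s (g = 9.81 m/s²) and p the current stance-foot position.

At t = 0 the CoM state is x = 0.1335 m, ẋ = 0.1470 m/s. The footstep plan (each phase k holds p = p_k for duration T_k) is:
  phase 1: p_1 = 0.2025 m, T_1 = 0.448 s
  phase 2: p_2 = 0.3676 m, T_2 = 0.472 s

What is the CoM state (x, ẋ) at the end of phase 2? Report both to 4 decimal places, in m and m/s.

x = -0.4304, ẋ = -2.6809

phase 1: p=0.2025, T=0.448, ωT=1.575706, cosh=2.520506, sinh=2.313645; start (x,ẋ)=(0.133500, 0.147000) → end (x,ẋ)=(0.125283, -0.190977)
phase 2: p=0.3676, T=0.472, ωT=1.660118, cosh=2.725025, sinh=2.534909; start (x,ẋ)=(0.125283, -0.190977) → end (x,ẋ)=(-0.430360, -2.680862)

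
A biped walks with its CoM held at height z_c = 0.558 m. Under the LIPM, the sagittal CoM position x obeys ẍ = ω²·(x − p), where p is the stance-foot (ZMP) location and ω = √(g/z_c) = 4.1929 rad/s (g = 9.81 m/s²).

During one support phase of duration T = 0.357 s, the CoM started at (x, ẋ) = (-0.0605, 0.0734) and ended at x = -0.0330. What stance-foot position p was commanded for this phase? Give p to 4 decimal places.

ωT = 4.1929·0.357 = 1.496865; cosh(ωT) = 2.345747, sinh(ωT) = 2.121916
x(T) = p + (x₀−p)·cosh(ωT) + (ẋ₀/ω)·sinh(ωT) ⇒ p·(1 − cosh) = x(T) − x₀·cosh − (ẋ₀/ω)·sinh
numerator   = -0.0330 − (-0.0605)·2.345747 − (0.0734/4.1929)·2.121916 = 0.071772
denominator = 1 − 2.345747 = -1.345747
p = 0.071772 / -1.345747 = -0.0533

p = -0.0533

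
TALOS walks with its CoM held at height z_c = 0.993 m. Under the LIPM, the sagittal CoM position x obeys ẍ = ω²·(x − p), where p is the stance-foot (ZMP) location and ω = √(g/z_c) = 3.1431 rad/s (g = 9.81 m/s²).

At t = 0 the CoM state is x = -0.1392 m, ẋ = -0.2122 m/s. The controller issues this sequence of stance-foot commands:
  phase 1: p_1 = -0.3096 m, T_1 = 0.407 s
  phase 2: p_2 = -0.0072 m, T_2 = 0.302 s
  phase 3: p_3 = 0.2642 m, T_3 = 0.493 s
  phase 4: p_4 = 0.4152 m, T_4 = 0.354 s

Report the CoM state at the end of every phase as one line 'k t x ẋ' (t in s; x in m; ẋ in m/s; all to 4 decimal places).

1 0.4070 -0.0916 0.4771
2 0.7090 0.0341 0.4172
3 1.2020 -0.0035 -0.5994
4 1.5560 -0.5494 -2.7961

phase 1: p=-0.3096, T=0.407, ωT=1.279242, cosh=1.936081, sinh=1.657833; start (x,ẋ)=(-0.139200, -0.212200) → end (x,ẋ)=(-0.091617, 0.477073)
phase 2: p=-0.0072, T=0.302, ωT=0.949216, cosh=1.485364, sinh=1.098320; start (x,ẋ)=(-0.091617, 0.477073) → end (x,ẋ)=(0.034117, 0.417208)
phase 3: p=0.2642, T=0.493, ωT=1.549548, cosh=2.460843, sinh=2.248499; start (x,ẋ)=(0.034117, 0.417208) → end (x,ẋ)=(-0.003536, -0.599369)
phase 4: p=0.4152, T=0.354, ωT=1.112657, cosh=1.685558, sinh=1.356874; start (x,ẋ)=(-0.003536, -0.599369) → end (x,ẋ)=(-0.549351, -2.796093)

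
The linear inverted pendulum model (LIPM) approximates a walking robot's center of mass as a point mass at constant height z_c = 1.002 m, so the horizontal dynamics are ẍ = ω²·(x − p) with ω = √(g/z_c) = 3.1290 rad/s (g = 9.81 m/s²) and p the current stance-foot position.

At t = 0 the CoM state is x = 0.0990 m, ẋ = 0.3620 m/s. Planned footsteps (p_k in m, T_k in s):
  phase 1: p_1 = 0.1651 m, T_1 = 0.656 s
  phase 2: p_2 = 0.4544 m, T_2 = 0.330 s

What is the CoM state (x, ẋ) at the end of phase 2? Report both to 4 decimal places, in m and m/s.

phase 1: p=0.1651, T=0.656, ωT=2.052624, cosh=3.958354, sinh=3.829957; start (x,ẋ)=(0.099000, 0.362000) → end (x,ẋ)=(0.346548, 0.640786)
phase 2: p=0.4544, T=0.330, ωT=1.032570, cosh=1.582182, sinh=1.226092; start (x,ẋ)=(0.346548, 0.640786) → end (x,ẋ)=(0.534849, 0.600072)

x = 0.5348, ẋ = 0.6001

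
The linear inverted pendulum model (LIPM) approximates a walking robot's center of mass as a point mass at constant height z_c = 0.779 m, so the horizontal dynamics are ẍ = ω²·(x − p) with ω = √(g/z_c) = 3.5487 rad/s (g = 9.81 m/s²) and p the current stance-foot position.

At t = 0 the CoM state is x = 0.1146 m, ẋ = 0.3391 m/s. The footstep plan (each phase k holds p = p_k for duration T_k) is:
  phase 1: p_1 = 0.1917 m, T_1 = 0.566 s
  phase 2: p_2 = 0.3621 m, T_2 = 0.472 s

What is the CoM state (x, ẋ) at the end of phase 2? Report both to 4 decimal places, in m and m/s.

phase 1: p=0.1917, T=0.566, ωT=2.008564, cosh=3.793395, sinh=3.659214; start (x,ẋ)=(0.114600, 0.339100) → end (x,ẋ)=(0.248890, 0.285162)
phase 2: p=0.3621, T=0.472, ωT=1.674986, cosh=2.763017, sinh=2.575706; start (x,ẋ)=(0.248890, 0.285162) → end (x,ẋ)=(0.256273, -0.246883)

x = 0.2563, ẋ = -0.2469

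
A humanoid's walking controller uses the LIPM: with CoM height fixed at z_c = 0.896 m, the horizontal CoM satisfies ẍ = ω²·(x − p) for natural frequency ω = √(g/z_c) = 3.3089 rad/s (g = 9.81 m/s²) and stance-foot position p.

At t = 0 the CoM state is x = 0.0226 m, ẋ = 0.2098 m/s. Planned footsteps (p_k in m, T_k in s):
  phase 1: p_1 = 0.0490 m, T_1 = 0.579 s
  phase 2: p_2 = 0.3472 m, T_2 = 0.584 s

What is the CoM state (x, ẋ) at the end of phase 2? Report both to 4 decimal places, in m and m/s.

phase 1: p=0.0490, T=0.579, ωT=1.915853, cosh=3.469974, sinh=3.322758; start (x,ẋ)=(0.022600, 0.209800) → end (x,ẋ)=(0.168071, 0.437741)
phase 2: p=0.3472, T=0.584, ωT=1.932398, cosh=3.525424, sinh=3.380624; start (x,ẋ)=(0.168071, 0.437741) → end (x,ẋ)=(0.162925, -0.460536)

x = 0.1629, ẋ = -0.4605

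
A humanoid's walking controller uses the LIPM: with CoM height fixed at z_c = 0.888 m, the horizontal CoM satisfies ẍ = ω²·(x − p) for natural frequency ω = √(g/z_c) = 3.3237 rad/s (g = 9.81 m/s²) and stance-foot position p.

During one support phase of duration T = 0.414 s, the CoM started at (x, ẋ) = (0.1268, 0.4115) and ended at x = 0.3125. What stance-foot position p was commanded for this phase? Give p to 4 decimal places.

ωT = 3.3237·0.414 = 1.376012; cosh(ωT) = 2.105832, sinh(ωT) = 1.853248
x(T) = p + (x₀−p)·cosh(ωT) + (ẋ₀/ω)·sinh(ωT) ⇒ p·(1 − cosh) = x(T) − x₀·cosh − (ẋ₀/ω)·sinh
numerator   = 0.3125 − (0.1268)·2.105832 − (0.4115/3.3237)·1.853248 = -0.183966
denominator = 1 − 2.105832 = -1.105832
p = -0.183966 / -1.105832 = 0.1664

p = 0.1664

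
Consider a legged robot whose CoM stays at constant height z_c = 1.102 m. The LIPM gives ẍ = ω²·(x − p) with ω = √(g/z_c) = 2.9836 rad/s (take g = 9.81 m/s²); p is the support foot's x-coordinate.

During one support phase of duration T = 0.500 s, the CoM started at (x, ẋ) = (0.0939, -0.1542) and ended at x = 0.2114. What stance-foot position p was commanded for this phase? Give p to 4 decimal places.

p = -0.0758

ωT = 2.9836·0.500 = 1.491800; cosh(ωT) = 2.335028, sinh(ωT) = 2.110061
x(T) = p + (x₀−p)·cosh(ωT) + (ẋ₀/ω)·sinh(ωT) ⇒ p·(1 − cosh) = x(T) − x₀·cosh − (ẋ₀/ω)·sinh
numerator   = 0.2114 − (0.0939)·2.335028 − (-0.1542/2.9836)·2.110061 = 0.101194
denominator = 1 − 2.335028 = -1.335028
p = 0.101194 / -1.335028 = -0.0758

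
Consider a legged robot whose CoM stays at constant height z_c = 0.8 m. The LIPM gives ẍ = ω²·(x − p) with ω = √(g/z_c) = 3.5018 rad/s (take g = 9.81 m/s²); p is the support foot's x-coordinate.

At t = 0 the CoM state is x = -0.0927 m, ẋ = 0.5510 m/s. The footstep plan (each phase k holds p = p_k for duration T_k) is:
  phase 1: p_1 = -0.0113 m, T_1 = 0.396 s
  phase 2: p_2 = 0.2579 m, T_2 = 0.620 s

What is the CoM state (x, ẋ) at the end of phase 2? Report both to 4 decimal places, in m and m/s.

x = 0.3914, ẋ = 0.5987

phase 1: p=-0.0113, T=0.396, ωT=1.386713, cosh=2.125785, sinh=1.875889; start (x,ẋ)=(-0.092700, 0.551000) → end (x,ẋ)=(0.110828, 0.636592)
phase 2: p=0.2579, T=0.620, ωT=2.171116, cosh=4.441057, sinh=4.327007; start (x,ẋ)=(0.110828, 0.636592) → end (x,ẋ)=(0.391350, 0.598658)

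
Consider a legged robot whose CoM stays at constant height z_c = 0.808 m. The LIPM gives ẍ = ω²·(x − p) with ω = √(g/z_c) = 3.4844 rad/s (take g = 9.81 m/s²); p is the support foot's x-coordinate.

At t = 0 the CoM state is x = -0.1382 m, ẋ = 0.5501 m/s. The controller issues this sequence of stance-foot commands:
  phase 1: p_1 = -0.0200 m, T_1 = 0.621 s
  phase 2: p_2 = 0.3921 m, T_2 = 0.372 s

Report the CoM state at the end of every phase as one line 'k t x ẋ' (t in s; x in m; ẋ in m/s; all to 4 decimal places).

1 0.6210 0.1368 0.6569
2 0.9930 0.2094 -0.2136

phase 1: p=-0.0200, T=0.621, ωT=2.163812, cosh=4.409572, sinh=4.294686; start (x,ẋ)=(-0.138200, 0.550100) → end (x,ẋ)=(0.136813, 0.656913)
phase 2: p=0.3921, T=0.372, ωT=1.296197, cosh=1.964469, sinh=1.690899; start (x,ẋ)=(0.136813, 0.656913) → end (x,ẋ)=(0.209380, -0.213609)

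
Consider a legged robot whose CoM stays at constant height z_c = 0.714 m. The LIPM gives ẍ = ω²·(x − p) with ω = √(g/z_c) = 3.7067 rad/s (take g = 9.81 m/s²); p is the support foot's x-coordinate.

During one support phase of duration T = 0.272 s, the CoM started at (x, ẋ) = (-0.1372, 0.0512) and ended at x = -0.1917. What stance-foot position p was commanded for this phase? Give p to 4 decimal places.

p = -0.0089

ωT = 3.7067·0.272 = 1.008222; cosh(ωT) = 1.552796, sinh(ωT) = 1.187929
x(T) = p + (x₀−p)·cosh(ωT) + (ẋ₀/ω)·sinh(ωT) ⇒ p·(1 − cosh) = x(T) − x₀·cosh − (ẋ₀/ω)·sinh
numerator   = -0.1917 − (-0.1372)·1.552796 − (0.0512/3.7067)·1.187929 = 0.004935
denominator = 1 − 1.552796 = -0.552796
p = 0.004935 / -0.552796 = -0.0089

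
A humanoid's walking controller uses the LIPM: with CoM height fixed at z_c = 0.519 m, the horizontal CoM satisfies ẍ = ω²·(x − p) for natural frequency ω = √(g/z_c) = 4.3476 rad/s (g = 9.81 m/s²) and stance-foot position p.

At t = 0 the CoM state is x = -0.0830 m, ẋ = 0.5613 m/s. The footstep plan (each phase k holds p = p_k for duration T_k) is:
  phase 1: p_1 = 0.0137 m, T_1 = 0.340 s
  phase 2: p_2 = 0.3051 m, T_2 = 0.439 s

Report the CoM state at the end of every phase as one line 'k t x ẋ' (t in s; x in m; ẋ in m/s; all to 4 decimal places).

phase 1: p=0.0137, T=0.340, ωT=1.478184, cosh=2.306513, sinh=2.078462; start (x,ẋ)=(-0.083000, 0.561300) → end (x,ẋ)=(0.059001, 0.420834)
phase 2: p=0.3051, T=0.439, ωT=1.908596, cosh=3.445953, sinh=3.297664; start (x,ẋ)=(0.059001, 0.420834) → end (x,ẋ)=(-0.223741, -2.078123)

1 0.3400 0.0590 0.4208
2 0.7790 -0.2237 -2.0781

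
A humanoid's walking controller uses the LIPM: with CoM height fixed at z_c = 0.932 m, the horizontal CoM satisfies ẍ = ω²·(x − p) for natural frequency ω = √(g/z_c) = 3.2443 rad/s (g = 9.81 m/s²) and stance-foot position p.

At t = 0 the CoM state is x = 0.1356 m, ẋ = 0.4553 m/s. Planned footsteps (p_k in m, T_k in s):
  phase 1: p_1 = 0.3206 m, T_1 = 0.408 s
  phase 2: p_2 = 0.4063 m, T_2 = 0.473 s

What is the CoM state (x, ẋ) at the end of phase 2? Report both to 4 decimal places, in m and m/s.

x = -0.2003, ẋ = -1.8475

phase 1: p=0.3206, T=0.408, ωT=1.323674, cosh=2.011679, sinh=1.745523; start (x,ẋ)=(0.135600, 0.455300) → end (x,ẋ)=(0.193403, -0.131738)
phase 2: p=0.4063, T=0.473, ωT=1.534554, cosh=2.427404, sinh=2.211852; start (x,ẋ)=(0.193403, -0.131738) → end (x,ẋ)=(-0.200300, -1.847508)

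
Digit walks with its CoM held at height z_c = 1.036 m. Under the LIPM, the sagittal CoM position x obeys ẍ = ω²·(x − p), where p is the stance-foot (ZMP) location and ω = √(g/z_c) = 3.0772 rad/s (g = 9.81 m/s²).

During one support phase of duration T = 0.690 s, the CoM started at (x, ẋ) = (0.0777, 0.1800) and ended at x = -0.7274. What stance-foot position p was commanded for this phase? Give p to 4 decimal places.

p = 0.4007

ωT = 3.0772·0.690 = 2.123268; cosh(ωT) = 4.239024, sinh(ωT) = 4.119384
x(T) = p + (x₀−p)·cosh(ωT) + (ẋ₀/ω)·sinh(ωT) ⇒ p·(1 − cosh) = x(T) − x₀·cosh − (ẋ₀/ω)·sinh
numerator   = -0.7274 − (0.0777)·4.239024 − (0.1800/3.0772)·4.119384 = -1.297734
denominator = 1 − 4.239024 = -3.239024
p = -1.297734 / -3.239024 = 0.4007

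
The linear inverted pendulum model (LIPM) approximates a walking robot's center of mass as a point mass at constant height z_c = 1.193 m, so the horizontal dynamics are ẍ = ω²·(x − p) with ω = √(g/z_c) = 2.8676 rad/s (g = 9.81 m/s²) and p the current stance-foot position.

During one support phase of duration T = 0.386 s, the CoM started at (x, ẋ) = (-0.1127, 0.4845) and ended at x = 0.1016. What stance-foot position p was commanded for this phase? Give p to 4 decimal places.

ωT = 2.8676·0.386 = 1.106894; cosh(ωT) = 1.677766, sinh(ωT) = 1.347181
x(T) = p + (x₀−p)·cosh(ωT) + (ẋ₀/ω)·sinh(ωT) ⇒ p·(1 − cosh) = x(T) − x₀·cosh − (ẋ₀/ω)·sinh
numerator   = 0.1016 − (-0.1127)·1.677766 − (0.4845/2.8676)·1.347181 = 0.063069
denominator = 1 − 1.677766 = -0.677766
p = 0.063069 / -0.677766 = -0.0931

p = -0.0931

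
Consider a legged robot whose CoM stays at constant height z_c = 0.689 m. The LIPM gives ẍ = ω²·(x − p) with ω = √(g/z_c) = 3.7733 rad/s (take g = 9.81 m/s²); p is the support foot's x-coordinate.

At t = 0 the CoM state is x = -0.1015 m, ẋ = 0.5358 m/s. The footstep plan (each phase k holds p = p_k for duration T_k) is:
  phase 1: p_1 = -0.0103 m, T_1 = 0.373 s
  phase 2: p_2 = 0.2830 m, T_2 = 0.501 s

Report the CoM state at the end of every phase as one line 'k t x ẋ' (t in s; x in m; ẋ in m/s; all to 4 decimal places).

phase 1: p=-0.0103, T=0.373, ωT=1.407441, cosh=2.165128, sinh=1.920359; start (x,ẋ)=(-0.101500, 0.535800) → end (x,ẋ)=(0.064927, 0.499232)
phase 2: p=0.2830, T=0.501, ωT=1.890423, cosh=3.386590, sinh=3.235582; start (x,ẋ)=(0.064927, 0.499232) → end (x,ẋ)=(-0.027436, -0.971721)

1 0.3730 0.0649 0.4992
2 0.8740 -0.0274 -0.9717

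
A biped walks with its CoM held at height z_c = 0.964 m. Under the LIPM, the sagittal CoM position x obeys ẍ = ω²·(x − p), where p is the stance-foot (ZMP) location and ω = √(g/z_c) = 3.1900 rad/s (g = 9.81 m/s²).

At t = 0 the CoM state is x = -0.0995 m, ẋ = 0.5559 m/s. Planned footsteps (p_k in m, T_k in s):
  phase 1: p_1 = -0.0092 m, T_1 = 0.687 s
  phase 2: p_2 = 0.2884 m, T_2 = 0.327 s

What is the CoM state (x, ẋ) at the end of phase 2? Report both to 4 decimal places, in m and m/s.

phase 1: p=-0.0092, T=0.687, ωT=2.191530, cosh=4.530320, sinh=4.418574; start (x,ẋ)=(-0.099500, 0.555900) → end (x,ẋ)=(0.351708, 1.245604)
phase 2: p=0.2884, T=0.327, ωT=1.043130, cosh=1.595218, sinh=1.242868; start (x,ẋ)=(0.351708, 1.245604) → end (x,ẋ)=(0.874694, 2.238008)

x = 0.8747, ẋ = 2.2380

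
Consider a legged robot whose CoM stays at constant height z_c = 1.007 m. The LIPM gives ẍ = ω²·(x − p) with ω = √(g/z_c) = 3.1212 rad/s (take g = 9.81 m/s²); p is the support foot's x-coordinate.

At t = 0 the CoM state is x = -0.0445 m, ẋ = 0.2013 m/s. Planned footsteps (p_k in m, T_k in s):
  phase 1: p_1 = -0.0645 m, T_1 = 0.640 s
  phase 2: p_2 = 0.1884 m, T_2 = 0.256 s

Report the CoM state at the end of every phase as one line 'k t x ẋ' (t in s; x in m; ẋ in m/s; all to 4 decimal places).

1 0.6400 0.2439 0.9814
2 0.8960 0.5414 1.4653

phase 1: p=-0.0645, T=0.640, ωT=1.997568, cosh=3.753386, sinh=3.617721; start (x,ẋ)=(-0.044500, 0.201300) → end (x,ẋ)=(0.243891, 0.981389)
phase 2: p=0.1884, T=0.256, ωT=0.799027, cosh=1.336572, sinh=0.886805; start (x,ẋ)=(0.243891, 0.981389) → end (x,ẋ)=(0.541403, 1.465289)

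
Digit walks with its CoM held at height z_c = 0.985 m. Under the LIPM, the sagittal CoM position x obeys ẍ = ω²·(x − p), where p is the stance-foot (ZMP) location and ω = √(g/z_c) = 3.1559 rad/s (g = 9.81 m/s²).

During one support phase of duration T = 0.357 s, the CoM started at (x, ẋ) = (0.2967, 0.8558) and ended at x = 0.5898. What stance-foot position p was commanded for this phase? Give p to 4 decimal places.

p = 0.4120

ωT = 3.1559·0.357 = 1.126656; cosh(ωT) = 1.704719, sinh(ωT) = 1.380604
x(T) = p + (x₀−p)·cosh(ωT) + (ẋ₀/ω)·sinh(ωT) ⇒ p·(1 − cosh) = x(T) − x₀·cosh − (ẋ₀/ω)·sinh
numerator   = 0.5898 − (0.2967)·1.704719 − (0.8558/3.1559)·1.380604 = -0.290375
denominator = 1 − 1.704719 = -0.704719
p = -0.290375 / -0.704719 = 0.4120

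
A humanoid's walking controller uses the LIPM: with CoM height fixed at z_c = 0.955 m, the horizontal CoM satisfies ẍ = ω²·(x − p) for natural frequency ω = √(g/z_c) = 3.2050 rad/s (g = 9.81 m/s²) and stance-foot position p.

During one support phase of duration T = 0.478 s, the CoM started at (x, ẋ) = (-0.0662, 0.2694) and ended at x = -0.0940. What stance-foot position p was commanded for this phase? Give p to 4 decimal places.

ωT = 3.2050·0.478 = 1.531990; cosh(ωT) = 2.421741, sinh(ωT) = 2.205635
x(T) = p + (x₀−p)·cosh(ωT) + (ẋ₀/ω)·sinh(ωT) ⇒ p·(1 − cosh) = x(T) − x₀·cosh − (ẋ₀/ω)·sinh
numerator   = -0.0940 − (-0.0662)·2.421741 − (0.2694/3.2050)·2.205635 = -0.119078
denominator = 1 − 2.421741 = -1.421741
p = -0.119078 / -1.421741 = 0.0838

p = 0.0838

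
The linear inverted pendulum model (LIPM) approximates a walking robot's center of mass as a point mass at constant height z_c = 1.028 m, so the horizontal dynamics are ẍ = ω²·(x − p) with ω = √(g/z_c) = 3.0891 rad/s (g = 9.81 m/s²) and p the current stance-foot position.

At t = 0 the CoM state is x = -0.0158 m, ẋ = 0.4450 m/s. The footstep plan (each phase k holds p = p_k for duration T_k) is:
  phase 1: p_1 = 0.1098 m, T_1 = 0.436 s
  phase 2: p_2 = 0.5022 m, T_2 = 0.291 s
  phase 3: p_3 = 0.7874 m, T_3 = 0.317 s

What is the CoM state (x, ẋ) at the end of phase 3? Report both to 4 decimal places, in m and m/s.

x = -0.7325, ẋ = -4.1459

phase 1: p=0.1098, T=0.436, ωT=1.346848, cosh=2.052672, sinh=1.792613; start (x,ẋ)=(-0.015800, 0.445000) → end (x,ẋ)=(0.110219, 0.217921)
phase 2: p=0.5022, T=0.291, ωT=0.898928, cosh=1.431987, sinh=1.024981; start (x,ẋ)=(0.110219, 0.217921) → end (x,ẋ)=(0.013196, -0.929057)
phase 3: p=0.7874, T=0.317, ωT=0.979245, cosh=1.519020, sinh=1.143425; start (x,ẋ)=(0.013196, -0.929057) → end (x,ẋ)=(-0.732520, -4.145863)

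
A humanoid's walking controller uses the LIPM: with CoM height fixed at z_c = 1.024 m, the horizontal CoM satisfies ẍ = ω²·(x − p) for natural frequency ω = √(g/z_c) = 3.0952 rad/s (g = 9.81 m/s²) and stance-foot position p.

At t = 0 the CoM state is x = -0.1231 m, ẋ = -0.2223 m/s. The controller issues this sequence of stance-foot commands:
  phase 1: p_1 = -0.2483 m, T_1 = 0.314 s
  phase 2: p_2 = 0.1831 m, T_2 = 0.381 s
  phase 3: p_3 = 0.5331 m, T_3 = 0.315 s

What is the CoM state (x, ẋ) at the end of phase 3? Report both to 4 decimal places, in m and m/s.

phase 1: p=-0.2483, T=0.314, ωT=0.971893, cosh=1.510654, sinh=1.132288; start (x,ẋ)=(-0.123100, -0.222300) → end (x,ẋ)=(-0.140488, 0.102965)
phase 2: p=0.1831, T=0.381, ωT=1.179271, cosh=1.779753, sinh=1.472250; start (x,ẋ)=(-0.140488, 0.102965) → end (x,ẋ)=(-0.343831, -1.291309)
phase 3: p=0.5331, T=0.315, ωT=0.974988, cosh=1.514166, sinh=1.136969; start (x,ẋ)=(-0.343831, -1.291309) → end (x,ẋ)=(-1.269060, -5.041306)

x = -1.2691, ẋ = -5.0413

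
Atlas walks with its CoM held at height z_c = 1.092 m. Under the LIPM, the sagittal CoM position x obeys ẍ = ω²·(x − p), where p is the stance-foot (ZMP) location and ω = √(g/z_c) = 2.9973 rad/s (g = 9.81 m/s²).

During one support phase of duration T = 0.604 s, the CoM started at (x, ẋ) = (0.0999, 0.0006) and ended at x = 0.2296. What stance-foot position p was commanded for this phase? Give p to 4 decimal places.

p = 0.0395

ωT = 2.9973·0.604 = 1.810369; cosh(ωT) = 3.138149, sinh(ωT) = 2.974555
x(T) = p + (x₀−p)·cosh(ωT) + (ẋ₀/ω)·sinh(ωT) ⇒ p·(1 − cosh) = x(T) − x₀·cosh − (ẋ₀/ω)·sinh
numerator   = 0.2296 − (0.0999)·3.138149 − (0.0006/2.9973)·2.974555 = -0.084497
denominator = 1 − 3.138149 = -2.138149
p = -0.084497 / -2.138149 = 0.0395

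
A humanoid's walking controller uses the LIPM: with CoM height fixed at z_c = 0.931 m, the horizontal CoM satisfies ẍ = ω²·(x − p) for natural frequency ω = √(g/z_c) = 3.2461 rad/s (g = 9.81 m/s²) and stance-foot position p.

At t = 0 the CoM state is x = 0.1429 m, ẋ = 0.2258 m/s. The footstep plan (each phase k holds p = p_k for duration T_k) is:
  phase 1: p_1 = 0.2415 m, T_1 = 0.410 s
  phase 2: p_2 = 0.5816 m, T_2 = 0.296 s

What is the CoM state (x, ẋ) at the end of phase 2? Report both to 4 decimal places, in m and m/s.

phase 1: p=0.2415, T=0.410, ωT=1.330901, cosh=2.024345, sinh=1.760106; start (x,ẋ)=(0.142900, 0.225800) → end (x,ẋ)=(0.164333, -0.106252)
phase 2: p=0.5816, T=0.296, ωT=0.960846, cosh=1.498238, sinh=1.115668; start (x,ẋ)=(0.164333, -0.106252) → end (x,ẋ)=(-0.080083, -1.670352)

x = -0.0801, ẋ = -1.6704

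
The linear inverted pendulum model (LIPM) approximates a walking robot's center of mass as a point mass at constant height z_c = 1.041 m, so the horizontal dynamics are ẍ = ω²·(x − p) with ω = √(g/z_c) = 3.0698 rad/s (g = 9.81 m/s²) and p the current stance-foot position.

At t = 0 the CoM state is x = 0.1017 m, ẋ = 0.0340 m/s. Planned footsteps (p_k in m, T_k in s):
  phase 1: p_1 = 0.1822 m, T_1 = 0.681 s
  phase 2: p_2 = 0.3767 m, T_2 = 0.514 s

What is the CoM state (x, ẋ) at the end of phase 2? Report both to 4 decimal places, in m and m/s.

x = -1.4760, ẋ = -5.5571

phase 1: p=0.1822, T=0.681, ωT=2.090534, cosh=4.106427, sinh=3.982805; start (x,ẋ)=(0.101700, 0.034000) → end (x,ẋ)=(-0.104255, -0.844608)
phase 2: p=0.3767, T=0.514, ωT=1.577877, cosh=2.525537, sinh=2.319124; start (x,ẋ)=(-0.104255, -0.844608) → end (x,ẋ)=(-1.476041, -5.557127)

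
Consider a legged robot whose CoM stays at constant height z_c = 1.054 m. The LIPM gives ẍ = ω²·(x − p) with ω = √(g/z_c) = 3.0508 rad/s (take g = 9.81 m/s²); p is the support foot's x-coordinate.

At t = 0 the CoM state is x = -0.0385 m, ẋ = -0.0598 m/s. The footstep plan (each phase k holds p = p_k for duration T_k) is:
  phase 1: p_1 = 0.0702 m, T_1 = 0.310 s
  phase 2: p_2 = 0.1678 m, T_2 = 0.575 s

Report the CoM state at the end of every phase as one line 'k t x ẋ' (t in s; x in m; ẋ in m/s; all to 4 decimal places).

1 0.3100 -0.1123 -0.4511
2 0.8850 -1.0802 -3.7375

phase 1: p=0.0702, T=0.310, ωT=0.945748, cosh=1.481564, sinh=1.093175; start (x,ẋ)=(-0.038500, -0.059800) → end (x,ẋ)=(-0.112274, -0.451118)
phase 2: p=0.1678, T=0.575, ωT=1.754210, cosh=2.975962, sinh=2.802918; start (x,ẋ)=(-0.112274, -0.451118) → end (x,ẋ)=(-1.080153, -3.737462)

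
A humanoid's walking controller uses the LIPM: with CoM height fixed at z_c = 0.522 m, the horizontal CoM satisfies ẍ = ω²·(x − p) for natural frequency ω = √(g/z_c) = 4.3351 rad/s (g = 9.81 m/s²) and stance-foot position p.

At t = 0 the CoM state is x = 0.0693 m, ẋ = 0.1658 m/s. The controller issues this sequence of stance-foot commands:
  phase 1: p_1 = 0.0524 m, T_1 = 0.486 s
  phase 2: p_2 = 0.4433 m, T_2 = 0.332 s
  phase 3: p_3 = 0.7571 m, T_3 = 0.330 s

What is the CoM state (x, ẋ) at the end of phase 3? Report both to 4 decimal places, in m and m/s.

x = 0.6037, ẋ = -0.2428

phase 1: p=0.0524, T=0.486, ωT=2.106859, cosh=4.171995, sinh=4.050376; start (x,ẋ)=(0.069300, 0.165800) → end (x,ẋ)=(0.277817, 0.988460)
phase 2: p=0.4433, T=0.332, ωT=1.439253, cosh=2.227325, sinh=1.990220; start (x,ẋ)=(0.277817, 0.988460) → end (x,ẋ)=(0.528513, 0.773869)
phase 3: p=0.7571, T=0.330, ωT=1.430583, cosh=2.210153, sinh=1.970983; start (x,ẋ)=(0.528513, 0.773869) → end (x,ẋ)=(0.603732, -0.242777)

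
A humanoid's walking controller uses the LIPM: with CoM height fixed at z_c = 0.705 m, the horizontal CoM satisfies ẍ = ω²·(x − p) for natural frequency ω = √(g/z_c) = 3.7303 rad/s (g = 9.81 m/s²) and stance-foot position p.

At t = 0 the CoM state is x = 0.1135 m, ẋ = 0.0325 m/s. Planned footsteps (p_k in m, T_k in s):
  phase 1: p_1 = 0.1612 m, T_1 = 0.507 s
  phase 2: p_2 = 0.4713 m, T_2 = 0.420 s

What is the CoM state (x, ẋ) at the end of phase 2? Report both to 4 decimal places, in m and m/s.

phase 1: p=0.1612, T=0.507, ωT=1.891262, cosh=3.389305, sinh=3.238423; start (x,ẋ)=(0.113500, 0.032500) → end (x,ẋ)=(0.027745, -0.466077)
phase 2: p=0.4713, T=0.420, ωT=1.566726, cosh=2.499832, sinh=2.291105; start (x,ẋ)=(0.027745, -0.466077) → end (x,ẋ)=(-0.923773, -4.955964)

x = -0.9238, ẋ = -4.9560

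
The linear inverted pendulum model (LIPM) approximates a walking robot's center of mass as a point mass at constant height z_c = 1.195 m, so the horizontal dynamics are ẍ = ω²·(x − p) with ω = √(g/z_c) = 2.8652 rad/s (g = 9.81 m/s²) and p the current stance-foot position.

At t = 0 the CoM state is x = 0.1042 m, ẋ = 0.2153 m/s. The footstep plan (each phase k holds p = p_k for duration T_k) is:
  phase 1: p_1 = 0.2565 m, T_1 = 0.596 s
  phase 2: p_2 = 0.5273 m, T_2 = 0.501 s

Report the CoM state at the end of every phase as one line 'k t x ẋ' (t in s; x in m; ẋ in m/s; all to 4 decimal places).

1 0.5960 0.0231 -0.5506
2 1.0970 -0.9728 -4.0854

phase 1: p=0.2565, T=0.596, ωT=1.707659, cosh=2.848662, sinh=2.667372; start (x,ẋ)=(0.104200, 0.215300) → end (x,ẋ)=(0.023083, -0.550644)
phase 2: p=0.5273, T=0.501, ωT=1.435465, cosh=2.219802, sinh=1.981797; start (x,ẋ)=(0.023083, -0.550644) → end (x,ẋ)=(-0.972830, -4.085387)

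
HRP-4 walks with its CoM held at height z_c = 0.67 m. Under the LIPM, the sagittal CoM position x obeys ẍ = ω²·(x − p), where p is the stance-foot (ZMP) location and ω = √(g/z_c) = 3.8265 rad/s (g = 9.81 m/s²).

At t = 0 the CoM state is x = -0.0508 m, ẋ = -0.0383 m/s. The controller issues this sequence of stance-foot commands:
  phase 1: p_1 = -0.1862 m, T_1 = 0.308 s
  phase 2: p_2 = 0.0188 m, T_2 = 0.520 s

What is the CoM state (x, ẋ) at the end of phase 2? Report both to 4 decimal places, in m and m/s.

phase 1: p=-0.1862, T=0.308, ωT=1.178562, cosh=1.778709, sinh=1.470988; start (x,ẋ)=(-0.050800, -0.038300) → end (x,ẋ)=(0.039914, 0.694006)
phase 2: p=0.0188, T=0.520, ωT=1.989780, cosh=3.725325, sinh=3.588600; start (x,ẋ)=(0.039914, 0.694006) → end (x,ẋ)=(0.748315, 2.875331)

x = 0.7483, ẋ = 2.8753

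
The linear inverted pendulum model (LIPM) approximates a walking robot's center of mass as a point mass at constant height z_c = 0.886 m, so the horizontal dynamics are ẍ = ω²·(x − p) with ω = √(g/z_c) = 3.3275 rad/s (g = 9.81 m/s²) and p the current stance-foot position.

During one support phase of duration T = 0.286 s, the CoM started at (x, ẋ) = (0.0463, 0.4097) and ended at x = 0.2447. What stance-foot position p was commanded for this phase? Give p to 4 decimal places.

ωT = 3.3275·0.286 = 0.951665; cosh(ωT) = 1.488058, sinh(ωT) = 1.101960
x(T) = p + (x₀−p)·cosh(ωT) + (ẋ₀/ω)·sinh(ωT) ⇒ p·(1 − cosh) = x(T) − x₀·cosh − (ẋ₀/ω)·sinh
numerator   = 0.2447 − (0.0463)·1.488058 − (0.4097/3.3275)·1.101960 = 0.040124
denominator = 1 − 1.488058 = -0.488058
p = 0.040124 / -0.488058 = -0.0822

p = -0.0822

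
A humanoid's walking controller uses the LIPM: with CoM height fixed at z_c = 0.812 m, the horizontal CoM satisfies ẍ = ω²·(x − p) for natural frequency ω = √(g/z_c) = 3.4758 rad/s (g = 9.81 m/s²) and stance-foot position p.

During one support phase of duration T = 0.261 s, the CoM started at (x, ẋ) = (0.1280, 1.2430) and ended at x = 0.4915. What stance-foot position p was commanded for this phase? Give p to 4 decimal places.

ωT = 3.4758·0.261 = 0.907184; cosh(ωT) = 1.440498, sinh(ωT) = 1.036838
x(T) = p + (x₀−p)·cosh(ωT) + (ẋ₀/ω)·sinh(ωT) ⇒ p·(1 − cosh) = x(T) − x₀·cosh − (ẋ₀/ω)·sinh
numerator   = 0.4915 − (0.1280)·1.440498 − (1.2430/3.4758)·1.036838 = -0.063673
denominator = 1 − 1.440498 = -0.440498
p = -0.063673 / -0.440498 = 0.1445

p = 0.1445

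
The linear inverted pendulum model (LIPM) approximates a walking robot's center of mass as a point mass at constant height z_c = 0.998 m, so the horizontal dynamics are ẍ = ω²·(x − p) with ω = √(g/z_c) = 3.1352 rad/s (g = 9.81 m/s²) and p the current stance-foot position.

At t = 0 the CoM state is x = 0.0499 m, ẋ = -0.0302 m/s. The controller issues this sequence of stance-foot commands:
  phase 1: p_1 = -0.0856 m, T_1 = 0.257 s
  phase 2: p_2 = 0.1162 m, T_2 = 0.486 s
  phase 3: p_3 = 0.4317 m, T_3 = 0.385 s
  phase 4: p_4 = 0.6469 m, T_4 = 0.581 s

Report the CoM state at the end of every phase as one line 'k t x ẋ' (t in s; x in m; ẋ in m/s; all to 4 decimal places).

phase 1: p=-0.0856, T=0.257, ωT=0.805746, cosh=1.342560, sinh=0.895806; start (x,ẋ)=(0.049900, -0.030200) → end (x,ẋ)=(0.087688, 0.340011)
phase 2: p=0.1162, T=0.486, ωT=1.523707, cosh=2.403555, sinh=2.185652; start (x,ẋ)=(0.087688, 0.340011) → end (x,ẋ)=(0.284703, 0.621857)
phase 3: p=0.4317, T=0.385, ωT=1.207052, cosh=1.821345, sinh=1.522268; start (x,ẋ)=(0.284703, 0.621857) → end (x,ẋ)=(0.465904, 0.431055)
phase 4: p=0.6469, T=0.581, ωT=1.821551, cosh=3.171607, sinh=3.009833; start (x,ẋ)=(0.465904, 0.431055) → end (x,ẋ)=(0.486671, -0.340815)

1 0.2570 0.0877 0.3400
2 0.7430 0.2847 0.6219
3 1.1280 0.4659 0.4311
4 1.7090 0.4867 -0.3408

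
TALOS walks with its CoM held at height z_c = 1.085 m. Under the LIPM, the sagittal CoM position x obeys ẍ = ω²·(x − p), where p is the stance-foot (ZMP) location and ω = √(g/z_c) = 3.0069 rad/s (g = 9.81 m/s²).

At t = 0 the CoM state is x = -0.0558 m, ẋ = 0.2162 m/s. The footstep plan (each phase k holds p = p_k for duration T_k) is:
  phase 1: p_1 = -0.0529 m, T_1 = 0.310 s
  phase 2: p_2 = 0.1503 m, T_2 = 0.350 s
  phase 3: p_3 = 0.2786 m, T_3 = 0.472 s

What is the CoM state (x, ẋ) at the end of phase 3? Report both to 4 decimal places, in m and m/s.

x = -0.1774, ẋ = -1.2187

phase 1: p=-0.0529, T=0.310, ωT=0.932139, cosh=1.466823, sinh=1.073113; start (x,ẋ)=(-0.055800, 0.216200) → end (x,ẋ)=(0.020004, 0.307770)
phase 2: p=0.1503, T=0.350, ωT=1.052415, cosh=1.606827, sinh=1.257734; start (x,ẋ)=(0.020004, 0.307770) → end (x,ẋ)=(0.069672, 0.001771)
phase 3: p=0.2786, T=0.472, ωT=1.419257, cosh=2.187970, sinh=1.946077; start (x,ẋ)=(0.069672, 0.001771) → end (x,ẋ)=(-0.177382, -1.218700)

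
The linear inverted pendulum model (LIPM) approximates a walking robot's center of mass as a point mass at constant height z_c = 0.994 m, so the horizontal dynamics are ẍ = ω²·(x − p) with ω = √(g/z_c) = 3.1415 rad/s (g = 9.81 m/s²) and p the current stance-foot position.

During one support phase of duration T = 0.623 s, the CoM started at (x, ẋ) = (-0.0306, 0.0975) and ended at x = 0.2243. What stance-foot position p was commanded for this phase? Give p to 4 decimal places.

ωT = 3.1415·0.623 = 1.957155; cosh(ωT) = 3.610207, sinh(ωT) = 3.468947
x(T) = p + (x₀−p)·cosh(ωT) + (ẋ₀/ω)·sinh(ωT) ⇒ p·(1 − cosh) = x(T) − x₀·cosh − (ẋ₀/ω)·sinh
numerator   = 0.2243 − (-0.0306)·3.610207 − (0.0975/3.1415)·3.468947 = 0.227110
denominator = 1 − 3.610207 = -2.610207
p = 0.227110 / -2.610207 = -0.0870

p = -0.0870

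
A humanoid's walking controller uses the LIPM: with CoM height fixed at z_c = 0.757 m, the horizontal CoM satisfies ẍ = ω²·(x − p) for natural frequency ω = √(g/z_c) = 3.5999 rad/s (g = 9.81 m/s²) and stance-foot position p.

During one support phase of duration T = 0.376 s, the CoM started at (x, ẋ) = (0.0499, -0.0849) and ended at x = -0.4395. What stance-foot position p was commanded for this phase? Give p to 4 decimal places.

ωT = 3.5999·0.376 = 1.353562; cosh(ωT) = 2.064755, sinh(ωT) = 1.806437
x(T) = p + (x₀−p)·cosh(ωT) + (ẋ₀/ω)·sinh(ωT) ⇒ p·(1 − cosh) = x(T) − x₀·cosh − (ẋ₀/ω)·sinh
numerator   = -0.4395 − (0.0499)·2.064755 − (-0.0849/3.5999)·1.806437 = -0.499928
denominator = 1 − 2.064755 = -1.064755
p = -0.499928 / -1.064755 = 0.4695

p = 0.4695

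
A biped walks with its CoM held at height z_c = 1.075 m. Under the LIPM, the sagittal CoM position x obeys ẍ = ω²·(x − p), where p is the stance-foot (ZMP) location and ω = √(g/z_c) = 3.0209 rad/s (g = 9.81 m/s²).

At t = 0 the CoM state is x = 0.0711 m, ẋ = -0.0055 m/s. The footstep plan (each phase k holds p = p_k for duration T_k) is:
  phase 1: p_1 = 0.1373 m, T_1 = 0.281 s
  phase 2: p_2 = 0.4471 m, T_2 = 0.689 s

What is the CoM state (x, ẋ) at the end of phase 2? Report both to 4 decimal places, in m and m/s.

phase 1: p=0.1373, T=0.281, ωT=0.848873, cosh=1.382454, sinh=0.954557; start (x,ẋ)=(0.071100, -0.005500) → end (x,ẋ)=(0.044044, -0.198499)
phase 2: p=0.4471, T=0.689, ωT=2.081400, cosh=4.070220, sinh=3.945464; start (x,ẋ)=(0.044044, -0.198499) → end (x,ẋ)=(-1.452679, -5.611905)

x = -1.4527, ẋ = -5.6119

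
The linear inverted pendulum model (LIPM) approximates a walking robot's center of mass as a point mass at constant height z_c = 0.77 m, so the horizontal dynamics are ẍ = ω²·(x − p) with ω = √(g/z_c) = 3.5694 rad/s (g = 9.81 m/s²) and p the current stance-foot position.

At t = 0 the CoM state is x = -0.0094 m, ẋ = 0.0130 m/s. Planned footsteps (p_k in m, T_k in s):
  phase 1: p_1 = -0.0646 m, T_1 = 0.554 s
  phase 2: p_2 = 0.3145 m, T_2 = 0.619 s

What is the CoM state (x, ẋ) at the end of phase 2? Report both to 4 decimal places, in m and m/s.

x = 0.5036, ẋ = 0.8207

phase 1: p=-0.0646, T=0.554, ωT=1.977448, cosh=3.681351, sinh=3.542929; start (x,ẋ)=(-0.009400, 0.013000) → end (x,ẋ)=(0.151514, 0.745924)
phase 2: p=0.3145, T=0.619, ωT=2.209459, cosh=4.610271, sinh=4.500511; start (x,ẋ)=(0.151514, 0.745924) → end (x,ẋ)=(0.503596, 0.820687)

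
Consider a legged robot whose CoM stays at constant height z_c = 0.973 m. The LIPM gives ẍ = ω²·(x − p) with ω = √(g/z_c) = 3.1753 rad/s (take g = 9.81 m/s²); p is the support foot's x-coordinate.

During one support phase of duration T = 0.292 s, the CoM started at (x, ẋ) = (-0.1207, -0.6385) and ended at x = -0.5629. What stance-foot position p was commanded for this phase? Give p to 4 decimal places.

ωT = 3.1753·0.292 = 0.927188; cosh(ωT) = 1.461528, sinh(ωT) = 1.065863
x(T) = p + (x₀−p)·cosh(ωT) + (ẋ₀/ω)·sinh(ωT) ⇒ p·(1 − cosh) = x(T) − x₀·cosh − (ẋ₀/ω)·sinh
numerator   = -0.5629 − (-0.1207)·1.461528 − (-0.6385/3.1753)·1.065863 = -0.172166
denominator = 1 − 1.461528 = -0.461528
p = -0.172166 / -0.461528 = 0.3730

p = 0.3730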